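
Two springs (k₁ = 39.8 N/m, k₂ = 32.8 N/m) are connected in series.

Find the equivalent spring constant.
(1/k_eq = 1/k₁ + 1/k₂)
1/k_eq = 1/39.8 + 1/32.8 = 0.055613; k_eq = 17.98 N/m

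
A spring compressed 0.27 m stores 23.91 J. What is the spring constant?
PE = ½kx² → k = 2PE/x² = 2×23.91/0.27² = 656.0 N/m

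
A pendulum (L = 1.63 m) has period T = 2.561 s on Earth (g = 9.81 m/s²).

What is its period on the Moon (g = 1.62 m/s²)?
T = 2π√(L/g), so T_moon/T_earth = √(g_earth/g_moon)
T_moon = 2π√(1.63/1.62) = 6.303 s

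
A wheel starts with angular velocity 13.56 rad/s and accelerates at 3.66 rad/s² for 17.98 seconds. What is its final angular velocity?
ω = ω₀ + αt = 13.56 + 3.66 × 17.98 = 79.37 rad/s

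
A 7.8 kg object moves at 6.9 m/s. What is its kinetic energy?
KE = ½mv² = ½×7.8×6.9² = 185.679 J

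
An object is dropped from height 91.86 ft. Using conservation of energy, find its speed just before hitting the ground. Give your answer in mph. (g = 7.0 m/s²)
mgh = ½mv² → v = √(2gh) = √(2×7.0×28) = 19.8 m/s = 44.29 mph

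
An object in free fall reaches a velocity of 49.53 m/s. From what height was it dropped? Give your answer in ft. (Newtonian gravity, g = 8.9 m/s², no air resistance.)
h = v²/(2g) (with unit conversion) = 452.2 ft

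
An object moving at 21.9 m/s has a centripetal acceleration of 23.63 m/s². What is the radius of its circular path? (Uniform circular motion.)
r = v²/a_c = 21.9²/23.63 = 20.3 m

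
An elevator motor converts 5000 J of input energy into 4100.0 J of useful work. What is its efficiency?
η = W_out/W_in = 4100.0/5000 = 0.82 = 82.0%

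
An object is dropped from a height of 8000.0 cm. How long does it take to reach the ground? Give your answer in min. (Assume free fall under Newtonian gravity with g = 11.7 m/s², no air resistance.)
t = √(2h/g) (with unit conversion) = 0.06163 min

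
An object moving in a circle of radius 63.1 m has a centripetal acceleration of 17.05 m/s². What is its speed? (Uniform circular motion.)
v = √(a_c × r) = √(17.05 × 63.1) = 32.8 m/s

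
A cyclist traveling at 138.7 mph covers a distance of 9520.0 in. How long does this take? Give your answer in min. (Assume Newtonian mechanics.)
t = d/v (with unit conversion) = 0.065 min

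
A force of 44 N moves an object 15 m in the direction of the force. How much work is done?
W = Fd = 44×15 = 660.0 J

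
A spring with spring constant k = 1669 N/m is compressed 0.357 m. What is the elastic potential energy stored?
PE = ½kx² = ½×1669×0.357² = 106.4 J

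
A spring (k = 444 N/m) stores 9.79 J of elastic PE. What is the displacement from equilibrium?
PE = ½kx² → x = √(2PE/k) = √(2×9.79/444) = 0.21 m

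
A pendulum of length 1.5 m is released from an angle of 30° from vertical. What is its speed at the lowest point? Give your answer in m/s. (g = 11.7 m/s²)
h = L(1 − cosθ) = 1.5×(1 − cos30°) = 0.201 m
v = √(2gh) = √(2×11.7×0.201) = 2.169 m/s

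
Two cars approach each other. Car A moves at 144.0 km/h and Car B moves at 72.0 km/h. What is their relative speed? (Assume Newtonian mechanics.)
v_rel = v_A + v_B = 144.0 + 72.0 = 216.0 km/h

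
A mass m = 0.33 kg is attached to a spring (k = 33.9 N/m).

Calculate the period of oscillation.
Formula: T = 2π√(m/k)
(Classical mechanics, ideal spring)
T = 2π√(m/k) = 2π√(0.33/33.9) = 0.6199 s; f = 1/T = 1.613 Hz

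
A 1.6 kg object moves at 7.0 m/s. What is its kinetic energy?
KE = ½mv² = ½×1.6×7.0² = 39.2 J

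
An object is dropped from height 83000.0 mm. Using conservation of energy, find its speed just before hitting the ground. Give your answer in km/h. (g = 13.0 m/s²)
mgh = ½mv² → v = √(2gh) = √(2×13.0×83) = 46.45 m/s = 167.2 km/h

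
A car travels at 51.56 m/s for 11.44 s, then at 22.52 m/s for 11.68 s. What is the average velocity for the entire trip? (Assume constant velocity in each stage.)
d₁ = v₁t₁ = 51.56 × 11.44 = 589.846 m
d₂ = v₂t₂ = 22.52 × 11.68 = 263.034 m
d_total = 852.88 m, t_total = 23.12 s
v_avg = d_total/t_total = 852.88/23.12 = 36.89 m/s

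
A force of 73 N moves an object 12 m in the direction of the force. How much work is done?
W = Fd = 73×12 = 876.0 J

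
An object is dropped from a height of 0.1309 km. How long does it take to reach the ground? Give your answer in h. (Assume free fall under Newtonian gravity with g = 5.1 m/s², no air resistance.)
t = √(2h/g) (with unit conversion) = 0.00199 h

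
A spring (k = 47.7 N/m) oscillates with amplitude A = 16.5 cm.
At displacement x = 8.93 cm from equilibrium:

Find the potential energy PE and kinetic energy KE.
E_total = ½kA² = ½×47.7×(0.165)² = 0.6493 J
PE = ½kx² = ½×47.7×(0.0893)² = 0.1902 J
KE = E_total − PE = 0.4591 J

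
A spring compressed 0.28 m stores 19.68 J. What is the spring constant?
PE = ½kx² → k = 2PE/x² = 2×19.68/0.28² = 502.0 N/m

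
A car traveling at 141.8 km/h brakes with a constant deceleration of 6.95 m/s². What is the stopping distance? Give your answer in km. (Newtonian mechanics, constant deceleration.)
d = v₀² / (2a) (with unit conversion) = 0.1116 km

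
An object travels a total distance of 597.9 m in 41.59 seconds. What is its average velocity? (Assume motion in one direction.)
v_avg = Δd / Δt = 597.9 / 41.59 = 14.38 m/s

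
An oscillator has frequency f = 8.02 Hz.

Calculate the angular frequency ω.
ω = 2πf = 2π×8.02 = 50.39 rad/s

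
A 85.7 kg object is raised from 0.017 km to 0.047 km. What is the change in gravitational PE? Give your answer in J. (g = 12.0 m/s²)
ΔPE = mg(h₂ − h₁) = 85.7 kg × 12.0 m/s² × (47 − 17) m = 3.085e+04 J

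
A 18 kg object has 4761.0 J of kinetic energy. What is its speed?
KE = ½mv² → v = √(2KE/m) = √(2×4761.0/18) = 23.0 m/s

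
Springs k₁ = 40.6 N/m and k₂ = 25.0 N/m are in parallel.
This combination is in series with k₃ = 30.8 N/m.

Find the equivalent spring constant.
k₁₂ = k₁ + k₂ = 65.6 N/m (parallel)
1/k_eq = 1/k₁₂ + 1/k₃ → k_eq = 20.96 N/m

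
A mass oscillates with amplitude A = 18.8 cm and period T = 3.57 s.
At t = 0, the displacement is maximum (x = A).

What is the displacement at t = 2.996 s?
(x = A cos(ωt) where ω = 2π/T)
ω = 2π/T = 2π/3.57 = 1.76 rad/s
x = A cos(ωt) = 18.8×cos(1.76×2.996) = 9.995 cm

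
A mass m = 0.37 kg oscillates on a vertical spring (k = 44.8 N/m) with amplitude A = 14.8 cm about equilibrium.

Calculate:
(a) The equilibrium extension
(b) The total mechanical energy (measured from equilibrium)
x_eq = mg/k = 0.37×9.81/44.8 = 0.08102 m = 8.102 cm
E = ½kA² = ½×44.8×(0.148)² = 0.4906 J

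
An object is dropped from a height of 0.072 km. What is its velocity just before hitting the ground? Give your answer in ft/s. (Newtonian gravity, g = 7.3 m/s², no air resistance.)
v = √(2gh) (with unit conversion) = 106.4 ft/s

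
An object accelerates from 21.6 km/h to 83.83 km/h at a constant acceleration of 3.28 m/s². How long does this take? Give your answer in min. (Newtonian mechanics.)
t = (v - v₀)/a (with unit conversion) = 0.08784 min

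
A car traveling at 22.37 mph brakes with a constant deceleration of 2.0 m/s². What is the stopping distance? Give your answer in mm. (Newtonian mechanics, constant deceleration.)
d = v₀² / (2a) (with unit conversion) = 25000.0 mm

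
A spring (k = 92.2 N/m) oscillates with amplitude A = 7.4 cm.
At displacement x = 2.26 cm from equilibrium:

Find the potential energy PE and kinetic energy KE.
E_total = ½kA² = ½×92.2×(0.074)² = 0.2524 J
PE = ½kx² = ½×92.2×(0.0226)² = 0.02355 J
KE = E_total − PE = 0.2289 J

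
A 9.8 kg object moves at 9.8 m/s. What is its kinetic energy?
KE = ½mv² = ½×9.8×9.8² = 470.596 J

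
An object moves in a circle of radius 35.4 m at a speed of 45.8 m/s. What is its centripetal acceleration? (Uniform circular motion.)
a_c = v²/r = 45.8²/35.4 = 2097.64/35.4 = 59.26 m/s²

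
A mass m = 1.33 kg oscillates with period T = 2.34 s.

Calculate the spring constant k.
T = 2π√(m/k) → k = m(2π/T)² = 1.33×(2π/2.34)² = 9.589 N/m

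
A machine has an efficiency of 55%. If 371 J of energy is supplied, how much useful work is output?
W_out = η × W_in = 0.55 × 371 = 204.05 J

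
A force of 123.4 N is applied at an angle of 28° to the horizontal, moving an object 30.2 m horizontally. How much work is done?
W = Fd cosθ = 123.4×30.2×cos(28°) = 3290.5 J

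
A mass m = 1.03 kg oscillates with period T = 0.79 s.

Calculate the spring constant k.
T = 2π√(m/k) → k = m(2π/T)² = 1.03×(2π/0.79)² = 65.15 N/m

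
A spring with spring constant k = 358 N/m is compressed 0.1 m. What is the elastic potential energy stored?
PE = ½kx² = ½×358×0.1² = 1.79 J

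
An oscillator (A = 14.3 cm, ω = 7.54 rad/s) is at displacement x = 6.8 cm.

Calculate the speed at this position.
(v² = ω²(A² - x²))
v = ω√(A² − x²) = 7.54×√(0.143² − 0.068²) = 0.9485 m/s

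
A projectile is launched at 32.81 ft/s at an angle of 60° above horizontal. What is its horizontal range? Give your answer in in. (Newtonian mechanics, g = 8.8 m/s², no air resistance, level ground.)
R = v₀² sin(2θ) / g (with unit conversion) = 387.5 in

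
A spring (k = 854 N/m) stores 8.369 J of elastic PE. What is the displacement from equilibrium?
PE = ½kx² → x = √(2PE/k) = √(2×8.369/854) = 0.14 m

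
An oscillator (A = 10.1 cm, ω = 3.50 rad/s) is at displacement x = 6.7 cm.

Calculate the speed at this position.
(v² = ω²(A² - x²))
v = ω√(A² − x²) = 3.5×√(0.101² − 0.067²) = 0.2645 m/s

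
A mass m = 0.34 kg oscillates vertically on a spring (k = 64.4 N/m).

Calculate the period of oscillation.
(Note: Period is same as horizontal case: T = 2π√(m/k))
T = 2π√(m/k) = 2π√(0.34/64.4) = 0.4565 s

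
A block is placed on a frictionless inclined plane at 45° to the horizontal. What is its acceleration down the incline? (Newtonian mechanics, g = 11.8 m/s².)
a = g sin(θ) = 11.8 × sin(45°) = 11.8 × 0.7071 = 8.34 m/s²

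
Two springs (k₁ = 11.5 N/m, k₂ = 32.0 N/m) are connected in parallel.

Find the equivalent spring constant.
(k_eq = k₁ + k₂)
k_eq = k₁ + k₂ = 11.5 + 32.0 = 43.5 N/m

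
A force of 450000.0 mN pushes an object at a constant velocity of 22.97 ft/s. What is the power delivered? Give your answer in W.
P = Fv = 450 N × 7.001 m/s = 3151 W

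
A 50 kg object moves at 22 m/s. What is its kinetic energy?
KE = ½mv² = ½×50×22² = 12100.0 J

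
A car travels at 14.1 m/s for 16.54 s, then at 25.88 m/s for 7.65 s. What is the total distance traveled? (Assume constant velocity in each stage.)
d₁ = v₁t₁ = 14.1 × 16.54 = 233.214 m
d₂ = v₂t₂ = 25.88 × 7.65 = 197.982 m
d_total = 233.214 + 197.982 = 431.2 m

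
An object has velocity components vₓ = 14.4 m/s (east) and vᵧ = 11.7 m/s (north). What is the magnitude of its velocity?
|v| = √(vₓ² + vᵧ²) = √(14.4² + 11.7²) = √(344.25) = 18.55 m/s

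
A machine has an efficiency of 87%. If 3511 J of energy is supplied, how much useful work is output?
W_out = η × W_in = 0.87 × 3511 = 3054.6 J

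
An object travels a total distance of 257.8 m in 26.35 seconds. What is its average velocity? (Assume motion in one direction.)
v_avg = Δd / Δt = 257.8 / 26.35 = 9.78 m/s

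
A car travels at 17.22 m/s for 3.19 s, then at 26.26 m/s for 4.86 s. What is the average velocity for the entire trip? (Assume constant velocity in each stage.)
d₁ = v₁t₁ = 17.22 × 3.19 = 54.9318 m
d₂ = v₂t₂ = 26.26 × 4.86 = 127.624 m
d_total = 182.56 m, t_total = 8.05 s
v_avg = d_total/t_total = 182.56/8.05 = 22.68 m/s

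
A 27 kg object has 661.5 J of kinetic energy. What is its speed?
KE = ½mv² → v = √(2KE/m) = √(2×661.5/27) = 7.0 m/s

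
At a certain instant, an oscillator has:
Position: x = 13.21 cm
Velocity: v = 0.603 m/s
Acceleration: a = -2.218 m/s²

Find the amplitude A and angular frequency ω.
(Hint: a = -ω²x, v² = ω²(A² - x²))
a = −ω²x → ω = √(|a|/x) = √(2.218/0.1321) = 4.098 rad/s
v² = ω²(A² − x²) → A = √(x² + v²/ω²) = √(0.1321² + 0.603²/4.098²) = 0.1978 m = 19.78 cm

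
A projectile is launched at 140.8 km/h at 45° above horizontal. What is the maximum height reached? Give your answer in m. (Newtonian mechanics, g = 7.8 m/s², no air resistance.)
H = v₀²sin²(θ)/(2g) (with unit conversion) = 49.03 m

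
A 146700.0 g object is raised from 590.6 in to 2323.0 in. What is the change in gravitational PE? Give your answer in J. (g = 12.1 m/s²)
ΔPE = mg(h₂ − h₁) = 146.7 kg × 12.1 m/s² × (59 − 15) m = 7.811e+04 J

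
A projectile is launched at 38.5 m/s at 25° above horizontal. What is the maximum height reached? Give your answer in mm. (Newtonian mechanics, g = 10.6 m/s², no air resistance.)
H = v₀²sin²(θ)/(2g) (with unit conversion) = 12490.0 mm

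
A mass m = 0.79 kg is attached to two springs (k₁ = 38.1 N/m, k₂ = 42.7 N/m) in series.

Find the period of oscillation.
k_eq = k₁k₂/(k₁+k₂) = 20.13 N/m
T = 2π√(m/k_eq) = 2π√(0.79/20.13) = 1.245 s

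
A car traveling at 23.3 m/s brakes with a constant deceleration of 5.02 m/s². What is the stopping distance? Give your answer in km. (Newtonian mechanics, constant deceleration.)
d = v₀² / (2a) (with unit conversion) = 0.05407 km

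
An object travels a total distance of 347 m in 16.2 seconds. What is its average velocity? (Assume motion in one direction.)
v_avg = Δd / Δt = 347 / 16.2 = 21.42 m/s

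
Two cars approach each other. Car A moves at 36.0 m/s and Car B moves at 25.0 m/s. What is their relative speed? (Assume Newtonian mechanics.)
v_rel = v_A + v_B = 36.0 + 25.0 = 61.0 m/s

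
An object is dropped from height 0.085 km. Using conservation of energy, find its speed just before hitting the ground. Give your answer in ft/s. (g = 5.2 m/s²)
mgh = ½mv² → v = √(2gh) = √(2×5.2×85) = 29.73 m/s = 97.55 ft/s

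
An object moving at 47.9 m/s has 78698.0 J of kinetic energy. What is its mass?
KE = ½mv² → m = 2KE/v² = 2×78698.0/47.9² = 68.6 kg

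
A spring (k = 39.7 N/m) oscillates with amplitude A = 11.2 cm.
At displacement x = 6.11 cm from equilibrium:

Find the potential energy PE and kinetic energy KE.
E_total = ½kA² = ½×39.7×(0.112)² = 0.249 J
PE = ½kx² = ½×39.7×(0.0611)² = 0.0741 J
KE = E_total − PE = 0.1749 J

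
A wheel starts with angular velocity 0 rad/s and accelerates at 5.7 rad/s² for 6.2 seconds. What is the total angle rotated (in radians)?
θ = ω₀t + ½αt² = 0×6.2 + ½×5.7×6.2² = 109.55 rad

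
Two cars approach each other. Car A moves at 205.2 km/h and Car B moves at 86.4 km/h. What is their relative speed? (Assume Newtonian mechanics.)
v_rel = v_A + v_B = 205.2 + 86.4 = 291.6 km/h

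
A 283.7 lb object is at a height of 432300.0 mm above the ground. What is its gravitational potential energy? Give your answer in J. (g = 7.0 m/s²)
PE = mgh = 128.7 kg × 7.0 m/s² × 432.3 m = 3.894e+05 J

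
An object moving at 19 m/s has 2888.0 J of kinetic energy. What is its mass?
KE = ½mv² → m = 2KE/v² = 2×2888.0/19² = 16.0 kg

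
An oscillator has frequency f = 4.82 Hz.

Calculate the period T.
T = 1/f = 1/4.82 = 0.2075 s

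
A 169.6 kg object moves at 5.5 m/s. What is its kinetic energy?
KE = ½mv² = ½×169.6×5.5² = 2565.2 J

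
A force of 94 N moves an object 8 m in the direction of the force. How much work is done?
W = Fd = 94×8 = 752.0 J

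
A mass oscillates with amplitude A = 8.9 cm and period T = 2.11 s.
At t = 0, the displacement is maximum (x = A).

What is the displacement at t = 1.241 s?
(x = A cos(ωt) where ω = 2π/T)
ω = 2π/T = 2π/2.11 = 2.978 rad/s
x = A cos(ωt) = 8.9×cos(2.978×1.241) = -7.569 cm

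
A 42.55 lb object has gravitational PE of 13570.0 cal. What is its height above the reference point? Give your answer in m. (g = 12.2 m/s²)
PE = mgh → h = PE/(mg) = 5.678e+04 J / (19.3 kg × 12.2 m/s²) = 241.1 m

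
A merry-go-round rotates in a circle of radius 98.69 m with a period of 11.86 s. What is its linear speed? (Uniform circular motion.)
v = 2πr/T = 2π×98.69/11.86 = 52.28 m/s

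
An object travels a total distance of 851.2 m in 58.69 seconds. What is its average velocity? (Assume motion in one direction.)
v_avg = Δd / Δt = 851.2 / 58.69 = 14.5 m/s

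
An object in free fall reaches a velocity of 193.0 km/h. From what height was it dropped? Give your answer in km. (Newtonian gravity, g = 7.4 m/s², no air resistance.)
h = v²/(2g) (with unit conversion) = 0.1942 km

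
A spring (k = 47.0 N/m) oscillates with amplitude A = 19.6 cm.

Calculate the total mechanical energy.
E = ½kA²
E = ½kA² = ½×47.0×(0.196)² = 0.9028 J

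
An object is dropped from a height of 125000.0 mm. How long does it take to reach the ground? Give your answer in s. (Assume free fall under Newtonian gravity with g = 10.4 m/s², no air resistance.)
t = √(2h/g) (with unit conversion) = 4.903 s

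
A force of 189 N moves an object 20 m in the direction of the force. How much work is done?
W = Fd = 189×20 = 3780.0 J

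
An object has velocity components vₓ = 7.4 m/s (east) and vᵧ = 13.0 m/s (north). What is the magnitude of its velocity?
|v| = √(vₓ² + vᵧ²) = √(7.4² + 13.0²) = √(223.76) = 14.96 m/s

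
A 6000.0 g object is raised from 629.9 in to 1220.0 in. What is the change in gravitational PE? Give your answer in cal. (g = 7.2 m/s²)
ΔPE = mg(h₂ − h₁) = 6 kg × 7.2 m/s² × (30.99 − 16) m = 647.5 J = 154.8 cal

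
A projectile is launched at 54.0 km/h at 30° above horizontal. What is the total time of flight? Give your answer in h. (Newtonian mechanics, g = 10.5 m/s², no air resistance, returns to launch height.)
T = 2v₀sin(θ)/g (with unit conversion) = 0.0003968 h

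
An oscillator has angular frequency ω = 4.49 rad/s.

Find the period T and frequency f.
T = 2π/ω = 2π/4.49 = 1.399 s; f = ω/2π = 0.7146 Hz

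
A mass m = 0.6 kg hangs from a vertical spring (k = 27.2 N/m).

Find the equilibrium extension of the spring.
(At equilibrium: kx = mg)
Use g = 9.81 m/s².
x_eq = mg/k = 0.6×9.81/27.2 = 0.2164 m = 21.64 cm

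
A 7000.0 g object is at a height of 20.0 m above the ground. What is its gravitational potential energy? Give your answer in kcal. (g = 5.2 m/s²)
PE = mgh = 7 kg × 5.2 m/s² × 20 m = 728 J = 0.174 kcal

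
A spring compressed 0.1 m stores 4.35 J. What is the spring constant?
PE = ½kx² → k = 2PE/x² = 2×4.35/0.1² = 870.0 N/m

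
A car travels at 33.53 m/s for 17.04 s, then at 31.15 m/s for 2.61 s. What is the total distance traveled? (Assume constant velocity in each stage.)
d₁ = v₁t₁ = 33.53 × 17.04 = 571.351 m
d₂ = v₂t₂ = 31.15 × 2.61 = 81.3015 m
d_total = 571.351 + 81.3015 = 652.65 m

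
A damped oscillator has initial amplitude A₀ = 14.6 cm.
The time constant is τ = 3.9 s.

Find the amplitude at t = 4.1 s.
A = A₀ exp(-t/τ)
A = A₀ exp(−t/τ) = 14.6×exp(−4.1/3.9) = 5.103 cm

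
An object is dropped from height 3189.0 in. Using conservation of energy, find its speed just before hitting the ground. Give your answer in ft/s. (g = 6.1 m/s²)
mgh = ½mv² → v = √(2gh) = √(2×6.1×81) = 31.44 m/s = 103.1 ft/s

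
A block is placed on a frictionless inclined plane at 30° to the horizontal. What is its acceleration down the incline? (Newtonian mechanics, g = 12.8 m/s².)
a = g sin(θ) = 12.8 × sin(30°) = 12.8 × 0.5 = 6.4 m/s²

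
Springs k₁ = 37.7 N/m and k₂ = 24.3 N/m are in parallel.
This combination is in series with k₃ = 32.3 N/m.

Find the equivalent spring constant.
k₁₂ = k₁ + k₂ = 62 N/m (parallel)
1/k_eq = 1/k₁₂ + 1/k₃ → k_eq = 21.24 N/m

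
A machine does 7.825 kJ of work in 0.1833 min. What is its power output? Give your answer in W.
P = W/t = 7825 J / 11 s = 711.5 W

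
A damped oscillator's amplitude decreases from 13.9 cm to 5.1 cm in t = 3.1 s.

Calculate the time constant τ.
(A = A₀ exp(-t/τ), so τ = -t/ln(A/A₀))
A/A₀ = 5.1/13.9 = 0.3669; ln(A/A₀) = -1.003
τ = −t/ln(A/A₀) = −3.1/-1.003 = 3.092 s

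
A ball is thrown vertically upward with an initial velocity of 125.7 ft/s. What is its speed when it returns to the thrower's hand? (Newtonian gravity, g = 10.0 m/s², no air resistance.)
By conservation of energy, the ball returns at the same speed = 125.7 ft/s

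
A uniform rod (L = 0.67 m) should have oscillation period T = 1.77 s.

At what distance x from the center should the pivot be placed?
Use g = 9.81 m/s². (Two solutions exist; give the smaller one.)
T = 2π√((L²/12 + x²)/(gx)). Let c = T²g/(4π²) = 0.7785.
x² − cx + L²/12 = 0 → x = (c − √(c² − L²/3))/2 = 0.05145 m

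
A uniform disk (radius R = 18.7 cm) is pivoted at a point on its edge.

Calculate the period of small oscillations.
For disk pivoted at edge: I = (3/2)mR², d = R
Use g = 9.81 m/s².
I/m = (3/2)R² = 0.05245 m²; d = R = 0.187 m
T = 2π√((3/2)R²/(gR)) = 2π√(3R/(2g)) = 1.062 s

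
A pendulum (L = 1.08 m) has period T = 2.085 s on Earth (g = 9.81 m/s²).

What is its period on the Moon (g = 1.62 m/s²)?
T = 2π√(L/g), so T_moon/T_earth = √(g_earth/g_moon)
T_moon = 2π√(1.08/1.62) = 5.13 s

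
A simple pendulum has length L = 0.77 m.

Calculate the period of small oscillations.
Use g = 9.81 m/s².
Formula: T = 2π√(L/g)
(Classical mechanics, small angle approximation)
T = 2π√(L/g) = 2π√(0.77/9.81) = 1.76 s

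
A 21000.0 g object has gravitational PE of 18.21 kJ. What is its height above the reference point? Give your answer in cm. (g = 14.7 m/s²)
PE = mgh → h = PE/(mg) = 1.821e+04 J / (21 kg × 14.7 m/s²) = 58.99 m = 5899.0 cm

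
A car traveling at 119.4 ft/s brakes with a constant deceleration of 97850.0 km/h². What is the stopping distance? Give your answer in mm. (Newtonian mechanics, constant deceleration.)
d = v₀² / (2a) (with unit conversion) = 87710.0 mm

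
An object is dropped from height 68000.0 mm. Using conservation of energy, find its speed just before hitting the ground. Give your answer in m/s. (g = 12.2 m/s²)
mgh = ½mv² → v = √(2gh) = √(2×12.2×68) = 40.73 m/s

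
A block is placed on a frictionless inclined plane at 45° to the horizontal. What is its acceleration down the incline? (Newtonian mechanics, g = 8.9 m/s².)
a = g sin(θ) = 8.9 × sin(45°) = 8.9 × 0.7071 = 6.29 m/s²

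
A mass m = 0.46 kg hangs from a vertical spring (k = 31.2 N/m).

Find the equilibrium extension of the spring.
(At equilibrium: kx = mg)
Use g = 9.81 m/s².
x_eq = mg/k = 0.46×9.81/31.2 = 0.1446 m = 14.46 cm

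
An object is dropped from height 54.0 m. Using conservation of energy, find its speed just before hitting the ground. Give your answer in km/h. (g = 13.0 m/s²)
mgh = ½mv² → v = √(2gh) = √(2×13.0×54) = 37.47 m/s = 134.9 km/h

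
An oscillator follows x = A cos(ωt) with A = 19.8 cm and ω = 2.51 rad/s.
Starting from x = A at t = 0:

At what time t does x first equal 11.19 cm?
cos(ωt) = x/A = 11.19/19.8 = 0.5652
ωt = arccos(0.5652) = 0.9702 rad
t = 0.9702/2.51 = 0.3865 s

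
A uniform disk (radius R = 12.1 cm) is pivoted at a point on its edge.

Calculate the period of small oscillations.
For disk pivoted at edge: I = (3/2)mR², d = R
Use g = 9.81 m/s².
I/m = (3/2)R² = 0.02196 m²; d = R = 0.121 m
T = 2π√((3/2)R²/(gR)) = 2π√(3R/(2g)) = 0.8546 s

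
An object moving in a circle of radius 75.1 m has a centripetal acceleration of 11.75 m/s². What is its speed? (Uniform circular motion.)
v = √(a_c × r) = √(11.75 × 75.1) = 29.71 m/s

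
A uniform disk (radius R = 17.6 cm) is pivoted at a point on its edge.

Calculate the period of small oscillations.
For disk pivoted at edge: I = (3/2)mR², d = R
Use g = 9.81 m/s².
I/m = (3/2)R² = 0.04646 m²; d = R = 0.176 m
T = 2π√((3/2)R²/(gR)) = 2π√(3R/(2g)) = 1.031 s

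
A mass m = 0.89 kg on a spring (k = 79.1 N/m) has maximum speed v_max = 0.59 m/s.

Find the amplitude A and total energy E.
½mv²_max = ½kA² → A = v_max√(m/k) = 0.59×√(0.89/79.1) = 0.06258 m = 6.258 cm
E = ½mv²_max = ½×0.89×0.59² = 0.1549 J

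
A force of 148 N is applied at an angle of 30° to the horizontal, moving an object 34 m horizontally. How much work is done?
W = Fd cosθ = 148×34×cos(30°) = 4357.8 J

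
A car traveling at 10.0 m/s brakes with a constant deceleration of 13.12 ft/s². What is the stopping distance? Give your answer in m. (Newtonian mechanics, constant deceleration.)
d = v₀² / (2a) (with unit conversion) = 12.5 m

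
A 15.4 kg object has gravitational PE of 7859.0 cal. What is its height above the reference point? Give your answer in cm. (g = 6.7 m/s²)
PE = mgh → h = PE/(mg) = 3.288e+04 J / (15.4 kg × 6.7 m/s²) = 318.7 m = 31870.0 cm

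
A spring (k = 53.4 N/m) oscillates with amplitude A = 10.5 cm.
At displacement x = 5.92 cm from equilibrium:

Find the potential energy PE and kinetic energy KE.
E_total = ½kA² = ½×53.4×(0.105)² = 0.2944 J
PE = ½kx² = ½×53.4×(0.0592)² = 0.09357 J
KE = E_total − PE = 0.2008 J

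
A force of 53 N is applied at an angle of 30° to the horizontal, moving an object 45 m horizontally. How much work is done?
W = Fd cosθ = 53×45×cos(30°) = 2065.5 J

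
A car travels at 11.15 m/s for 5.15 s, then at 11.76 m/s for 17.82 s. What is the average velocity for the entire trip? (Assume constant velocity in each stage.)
d₁ = v₁t₁ = 11.15 × 5.15 = 57.4225 m
d₂ = v₂t₂ = 11.76 × 17.82 = 209.563 m
d_total = 266.99 m, t_total = 22.97 s
v_avg = d_total/t_total = 266.99/22.97 = 11.62 m/s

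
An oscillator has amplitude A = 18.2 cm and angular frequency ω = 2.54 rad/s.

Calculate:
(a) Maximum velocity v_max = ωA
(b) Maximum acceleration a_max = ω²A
v_max = ωA = 2.54×0.182 = 0.4623 m/s
a_max = ω²A = 2.54²×0.182 = 1.174 m/s²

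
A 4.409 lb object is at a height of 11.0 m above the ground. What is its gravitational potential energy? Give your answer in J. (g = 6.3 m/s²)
PE = mgh = 2 kg × 6.3 m/s² × 11 m = 138.6 J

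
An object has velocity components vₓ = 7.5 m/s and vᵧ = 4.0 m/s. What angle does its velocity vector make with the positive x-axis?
θ = arctan(vᵧ/vₓ) = arctan(4.0/7.5) = 28.07°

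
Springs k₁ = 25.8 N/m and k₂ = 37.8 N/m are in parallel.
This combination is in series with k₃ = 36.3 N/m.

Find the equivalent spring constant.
k₁₂ = k₁ + k₂ = 63.6 N/m (parallel)
1/k_eq = 1/k₁₂ + 1/k₃ → k_eq = 23.11 N/m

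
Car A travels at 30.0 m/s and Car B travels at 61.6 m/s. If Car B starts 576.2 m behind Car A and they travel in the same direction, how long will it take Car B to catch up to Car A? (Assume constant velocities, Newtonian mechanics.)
Relative speed: v_rel = 61.6 - 30.0 = 31.6 m/s
Time to catch: t = d₀/v_rel = 576.2/31.6 = 18.23 s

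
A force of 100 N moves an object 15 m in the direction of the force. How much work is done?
W = Fd = 100×15 = 1500.0 J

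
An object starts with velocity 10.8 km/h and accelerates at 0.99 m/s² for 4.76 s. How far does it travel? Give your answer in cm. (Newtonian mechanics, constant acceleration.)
d = v₀t + ½at² (with unit conversion) = 2550.0 cm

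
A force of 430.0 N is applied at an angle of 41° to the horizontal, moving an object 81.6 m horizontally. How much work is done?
W = Fd cosθ = 430.0×81.6×cos(41°) = 26481.0 J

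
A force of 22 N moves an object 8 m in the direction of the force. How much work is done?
W = Fd = 22×8 = 176.0 J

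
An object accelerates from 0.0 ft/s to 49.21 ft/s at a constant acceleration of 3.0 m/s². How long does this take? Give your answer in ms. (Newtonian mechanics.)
t = (v - v₀)/a (with unit conversion) = 5000.0 ms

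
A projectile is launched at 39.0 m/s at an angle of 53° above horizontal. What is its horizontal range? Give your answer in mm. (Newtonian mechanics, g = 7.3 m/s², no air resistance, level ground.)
R = v₀² sin(2θ) / g (with unit conversion) = 200300.0 mm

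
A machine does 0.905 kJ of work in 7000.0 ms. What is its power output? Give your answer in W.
P = W/t = 905 J / 7 s = 129.3 W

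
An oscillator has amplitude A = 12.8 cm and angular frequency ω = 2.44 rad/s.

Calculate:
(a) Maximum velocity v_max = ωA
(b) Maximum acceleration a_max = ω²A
v_max = ωA = 2.44×0.128 = 0.3123 m/s
a_max = ω²A = 2.44²×0.128 = 0.7621 m/s²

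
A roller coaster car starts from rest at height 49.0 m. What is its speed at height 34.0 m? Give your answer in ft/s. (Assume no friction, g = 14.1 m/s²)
mgh₁ = ½mv₂² + mgh₂ → v₂ = √(2g(h₁−h₂)) = √(2×14.1×(49−34)) = 20.57 m/s = 67.48 ft/s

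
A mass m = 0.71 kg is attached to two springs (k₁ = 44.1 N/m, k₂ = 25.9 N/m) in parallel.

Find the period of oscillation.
k_eq = k₁+k₂ = 70 N/m
T = 2π√(m/k_eq) = 2π√(0.71/70) = 0.6328 s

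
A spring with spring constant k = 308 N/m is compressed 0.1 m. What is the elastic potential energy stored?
PE = ½kx² = ½×308×0.1² = 1.54 J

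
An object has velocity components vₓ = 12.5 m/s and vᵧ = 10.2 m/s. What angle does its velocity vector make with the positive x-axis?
θ = arctan(vᵧ/vₓ) = arctan(10.2/12.5) = 39.21°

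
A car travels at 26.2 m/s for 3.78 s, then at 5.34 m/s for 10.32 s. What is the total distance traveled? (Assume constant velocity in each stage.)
d₁ = v₁t₁ = 26.2 × 3.78 = 99.036 m
d₂ = v₂t₂ = 5.34 × 10.32 = 55.1088 m
d_total = 99.036 + 55.1088 = 154.14 m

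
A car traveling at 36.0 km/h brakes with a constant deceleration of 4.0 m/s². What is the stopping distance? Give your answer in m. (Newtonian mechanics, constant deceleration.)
d = v₀² / (2a) (with unit conversion) = 12.5 m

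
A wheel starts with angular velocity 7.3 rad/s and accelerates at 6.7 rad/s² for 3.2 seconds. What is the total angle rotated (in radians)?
θ = ω₀t + ½αt² = 7.3×3.2 + ½×6.7×3.2² = 57.66 rad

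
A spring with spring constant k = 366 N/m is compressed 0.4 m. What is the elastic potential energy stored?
PE = ½kx² = ½×366×0.4² = 29.28 J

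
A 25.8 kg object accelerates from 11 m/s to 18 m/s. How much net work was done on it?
W_net = ΔKE = ½m(v₂² − v₁²) = ½×25.8×(18² − 11²) = 2618.7 J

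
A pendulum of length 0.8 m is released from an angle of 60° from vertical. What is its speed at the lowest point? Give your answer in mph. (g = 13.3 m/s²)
h = L(1 − cosθ) = 0.8×(1 − cos60°) = 0.4 m
v = √(2gh) = √(2×13.3×0.4) = 3.262 m/s = 7.297 mph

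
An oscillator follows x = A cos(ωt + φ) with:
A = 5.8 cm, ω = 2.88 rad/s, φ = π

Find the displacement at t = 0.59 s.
x = A cos(ωt + φ) = 5.8×cos(2.88×0.59 + π) = 0.7427 cm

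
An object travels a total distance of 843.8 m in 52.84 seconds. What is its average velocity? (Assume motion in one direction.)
v_avg = Δd / Δt = 843.8 / 52.84 = 15.97 m/s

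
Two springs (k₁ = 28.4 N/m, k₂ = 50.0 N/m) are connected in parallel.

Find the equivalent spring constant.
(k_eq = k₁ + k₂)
k_eq = k₁ + k₂ = 28.4 + 50.0 = 78.4 N/m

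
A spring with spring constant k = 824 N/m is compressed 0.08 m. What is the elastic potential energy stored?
PE = ½kx² = ½×824×0.08² = 2.637 J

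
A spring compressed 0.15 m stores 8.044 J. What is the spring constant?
PE = ½kx² → k = 2PE/x² = 2×8.044/0.15² = 715.0 N/m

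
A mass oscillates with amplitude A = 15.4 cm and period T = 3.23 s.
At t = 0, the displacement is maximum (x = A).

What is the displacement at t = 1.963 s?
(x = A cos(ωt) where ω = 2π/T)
ω = 2π/T = 2π/3.23 = 1.945 rad/s
x = A cos(ωt) = 15.4×cos(1.945×1.963) = -12 cm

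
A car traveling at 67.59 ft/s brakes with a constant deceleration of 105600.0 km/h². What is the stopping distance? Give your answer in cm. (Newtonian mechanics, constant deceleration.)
d = v₀² / (2a) (with unit conversion) = 2604.0 cm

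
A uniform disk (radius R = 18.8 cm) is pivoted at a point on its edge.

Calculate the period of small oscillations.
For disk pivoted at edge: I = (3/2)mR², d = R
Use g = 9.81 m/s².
I/m = (3/2)R² = 0.05302 m²; d = R = 0.188 m
T = 2π√((3/2)R²/(gR)) = 2π√(3R/(2g)) = 1.065 s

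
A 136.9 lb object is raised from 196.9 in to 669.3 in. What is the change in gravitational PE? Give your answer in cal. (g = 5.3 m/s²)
ΔPE = mg(h₂ − h₁) = 62.1 kg × 5.3 m/s² × (17 − 5.001) m = 3949 J = 943.8 cal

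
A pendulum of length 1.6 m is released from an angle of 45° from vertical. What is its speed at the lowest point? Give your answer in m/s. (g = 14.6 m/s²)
h = L(1 − cosθ) = 1.6×(1 − cos45°) = 0.4686 m
v = √(2gh) = √(2×14.6×0.4686) = 3.699 m/s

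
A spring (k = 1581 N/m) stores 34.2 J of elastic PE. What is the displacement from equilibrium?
PE = ½kx² → x = √(2PE/k) = √(2×34.2/1581) = 0.208 m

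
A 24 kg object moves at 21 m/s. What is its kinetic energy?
KE = ½mv² = ½×24×21² = 5292.0 J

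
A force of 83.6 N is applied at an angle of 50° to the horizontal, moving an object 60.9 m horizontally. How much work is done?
W = Fd cosθ = 83.6×60.9×cos(50°) = 3272.6 J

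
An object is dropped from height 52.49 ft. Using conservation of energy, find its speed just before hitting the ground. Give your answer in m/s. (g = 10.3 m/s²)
mgh = ½mv² → v = √(2gh) = √(2×10.3×16) = 18.15 m/s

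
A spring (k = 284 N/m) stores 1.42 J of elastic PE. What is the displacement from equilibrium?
PE = ½kx² → x = √(2PE/k) = √(2×1.42/284) = 0.1 m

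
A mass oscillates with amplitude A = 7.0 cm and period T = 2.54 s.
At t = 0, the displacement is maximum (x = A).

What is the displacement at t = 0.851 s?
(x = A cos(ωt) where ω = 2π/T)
ω = 2π/T = 2π/2.54 = 2.474 rad/s
x = A cos(ωt) = 7.0×cos(2.474×0.851) = -3.565 cm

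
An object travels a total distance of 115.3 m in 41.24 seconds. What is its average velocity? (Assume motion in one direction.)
v_avg = Δd / Δt = 115.3 / 41.24 = 2.8 m/s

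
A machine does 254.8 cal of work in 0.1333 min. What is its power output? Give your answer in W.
P = W/t = 1066 J / 7.998 s = 133.3 W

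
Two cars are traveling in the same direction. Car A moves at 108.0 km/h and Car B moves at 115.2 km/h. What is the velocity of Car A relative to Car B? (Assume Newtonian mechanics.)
v_rel = v_A - v_B = 108.0 - 115.2 = -7.2 km/h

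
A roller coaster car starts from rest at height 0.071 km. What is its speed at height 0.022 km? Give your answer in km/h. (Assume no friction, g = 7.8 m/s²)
mgh₁ = ½mv₂² + mgh₂ → v₂ = √(2g(h₁−h₂)) = √(2×7.8×(71−22)) = 27.65 m/s = 99.53 km/h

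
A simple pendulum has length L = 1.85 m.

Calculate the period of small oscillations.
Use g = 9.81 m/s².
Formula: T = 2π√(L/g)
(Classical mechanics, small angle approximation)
T = 2π√(L/g) = 2π√(1.85/9.81) = 2.729 s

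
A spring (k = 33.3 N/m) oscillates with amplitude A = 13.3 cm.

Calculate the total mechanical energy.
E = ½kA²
E = ½kA² = ½×33.3×(0.133)² = 0.2945 J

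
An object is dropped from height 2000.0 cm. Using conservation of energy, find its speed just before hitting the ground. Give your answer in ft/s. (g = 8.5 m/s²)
mgh = ½mv² → v = √(2gh) = √(2×8.5×20) = 18.44 m/s = 60.5 ft/s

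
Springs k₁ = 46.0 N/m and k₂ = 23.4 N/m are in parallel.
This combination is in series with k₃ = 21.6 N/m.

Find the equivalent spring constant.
k₁₂ = k₁ + k₂ = 69.4 N/m (parallel)
1/k_eq = 1/k₁₂ + 1/k₃ → k_eq = 16.47 N/m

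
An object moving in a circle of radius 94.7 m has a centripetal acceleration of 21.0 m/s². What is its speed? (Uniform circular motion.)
v = √(a_c × r) = √(21.0 × 94.7) = 44.59 m/s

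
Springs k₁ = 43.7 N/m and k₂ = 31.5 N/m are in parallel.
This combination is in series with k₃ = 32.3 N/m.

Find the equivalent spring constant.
k₁₂ = k₁ + k₂ = 75.2 N/m (parallel)
1/k_eq = 1/k₁₂ + 1/k₃ → k_eq = 22.59 N/m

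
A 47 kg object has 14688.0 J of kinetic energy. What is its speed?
KE = ½mv² → v = √(2KE/m) = √(2×14688.0/47) = 25.0 m/s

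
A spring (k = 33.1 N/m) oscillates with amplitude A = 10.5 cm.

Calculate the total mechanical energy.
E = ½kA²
E = ½kA² = ½×33.1×(0.105)² = 0.1825 J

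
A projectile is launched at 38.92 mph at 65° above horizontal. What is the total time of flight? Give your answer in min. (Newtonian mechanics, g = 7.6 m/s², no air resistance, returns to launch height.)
T = 2v₀sin(θ)/g (with unit conversion) = 0.06916 min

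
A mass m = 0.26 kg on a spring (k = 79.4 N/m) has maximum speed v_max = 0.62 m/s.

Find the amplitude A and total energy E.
½mv²_max = ½kA² → A = v_max√(m/k) = 0.62×√(0.26/79.4) = 0.03548 m = 3.548 cm
E = ½mv²_max = ½×0.26×0.62² = 0.04997 J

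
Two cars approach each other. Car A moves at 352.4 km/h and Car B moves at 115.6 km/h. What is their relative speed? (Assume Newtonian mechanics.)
v_rel = v_A + v_B = 352.4 + 115.6 = 468.0 km/h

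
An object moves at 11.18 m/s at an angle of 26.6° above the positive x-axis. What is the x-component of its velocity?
vₓ = v cos(θ) = 11.18 × cos(26.6°) = 10.0 m/s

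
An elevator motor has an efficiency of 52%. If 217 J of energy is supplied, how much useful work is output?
W_out = η × W_in = 0.52 × 217 = 112.84 J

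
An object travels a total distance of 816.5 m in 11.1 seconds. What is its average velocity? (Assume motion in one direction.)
v_avg = Δd / Δt = 816.5 / 11.1 = 73.56 m/s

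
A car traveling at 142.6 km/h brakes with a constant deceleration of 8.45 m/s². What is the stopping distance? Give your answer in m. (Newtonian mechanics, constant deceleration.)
d = v₀² / (2a) (with unit conversion) = 92.84 m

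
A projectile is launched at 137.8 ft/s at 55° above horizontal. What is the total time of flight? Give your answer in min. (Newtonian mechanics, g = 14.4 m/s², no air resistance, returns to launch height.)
T = 2v₀sin(θ)/g (with unit conversion) = 0.07964 min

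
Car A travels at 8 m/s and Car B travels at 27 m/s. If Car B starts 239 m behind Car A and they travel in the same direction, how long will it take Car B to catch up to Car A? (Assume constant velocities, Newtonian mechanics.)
Relative speed: v_rel = 27 - 8 = 19 m/s
Time to catch: t = d₀/v_rel = 239/19 = 12.58 s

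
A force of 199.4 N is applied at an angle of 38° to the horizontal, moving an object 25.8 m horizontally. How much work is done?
W = Fd cosθ = 199.4×25.8×cos(38°) = 4053.9 J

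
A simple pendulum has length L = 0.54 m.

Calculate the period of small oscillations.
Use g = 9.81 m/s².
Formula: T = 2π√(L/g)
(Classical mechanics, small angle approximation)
T = 2π√(L/g) = 2π√(0.54/9.81) = 1.474 s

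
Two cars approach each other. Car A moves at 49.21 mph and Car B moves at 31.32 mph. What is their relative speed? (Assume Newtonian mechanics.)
v_rel = v_A + v_B = 49.21 + 31.32 = 80.53 mph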